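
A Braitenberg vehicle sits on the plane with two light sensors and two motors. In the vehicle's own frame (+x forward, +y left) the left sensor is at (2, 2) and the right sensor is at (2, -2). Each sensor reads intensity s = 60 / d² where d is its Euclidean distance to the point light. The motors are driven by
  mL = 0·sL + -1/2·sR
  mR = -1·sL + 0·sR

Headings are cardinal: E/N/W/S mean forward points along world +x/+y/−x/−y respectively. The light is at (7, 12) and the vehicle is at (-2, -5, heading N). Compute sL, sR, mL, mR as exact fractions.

30/173 30/137 -15/137 -30/173

left sensor world pos  = (-4, -3); dL² = 346
right sensor world pos = (0, -3); dR² = 274
sL = 60/346 = 30/173
sR = 60/274 = 30/137
mL = 0·sL + -1/2·sR = -15/137
mR = -1·sL + 0·sR = -30/173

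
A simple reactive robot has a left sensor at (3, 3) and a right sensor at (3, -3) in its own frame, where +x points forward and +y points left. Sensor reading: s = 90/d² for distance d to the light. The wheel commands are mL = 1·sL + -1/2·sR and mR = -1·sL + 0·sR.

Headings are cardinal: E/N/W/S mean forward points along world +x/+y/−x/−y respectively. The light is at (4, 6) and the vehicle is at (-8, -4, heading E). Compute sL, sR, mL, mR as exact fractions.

left sensor world pos  = (-5, -1); dL² = 130
right sensor world pos = (-5, -7); dR² = 250
sL = 90/130 = 9/13
sR = 90/250 = 9/25
mL = 1·sL + -1/2·sR = 333/650
mR = -1·sL + 0·sR = -9/13

9/13 9/25 333/650 -9/13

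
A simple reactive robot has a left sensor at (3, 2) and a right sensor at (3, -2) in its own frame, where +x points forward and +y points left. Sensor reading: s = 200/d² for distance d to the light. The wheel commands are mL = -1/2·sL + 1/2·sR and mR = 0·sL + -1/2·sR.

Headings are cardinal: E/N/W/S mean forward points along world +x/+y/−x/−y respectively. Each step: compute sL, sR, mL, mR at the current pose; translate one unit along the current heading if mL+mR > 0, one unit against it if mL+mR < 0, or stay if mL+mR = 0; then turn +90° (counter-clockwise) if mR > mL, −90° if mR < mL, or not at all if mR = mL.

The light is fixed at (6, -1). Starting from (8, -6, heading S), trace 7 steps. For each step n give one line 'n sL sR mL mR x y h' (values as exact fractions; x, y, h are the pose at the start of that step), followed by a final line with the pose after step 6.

0 5/2 25/8 5/16 -25/16 8 -6 S
1 200/37 40 640/37 -20 8 -5 W
2 100 100/13 -600/13 -50/13 9 -5 N
3 200/49 200/9 4000/441 -100/9 9 -6 W
4 25 5 -10 -5/2 10 -6 N
5 40/13 200/17 960/221 -100/17 10 -7 W
6 100/9 100/29 -1000/261 -50/29 11 -7 N
final 11 -8 W

n=0: pose=(8,-6,S); sL=5/2, sR=25/8; mL=5/16, mR=-25/16; mL+mR=-5/4 → advance -1; mR−mL=-15/8 → turn -1·90°
n=1: pose=(8,-5,W); sL=200/37, sR=40; mL=640/37, mR=-20; mL+mR=-100/37 → advance -1; mR−mL=-1380/37 → turn -1·90°
n=2: pose=(9,-5,N); sL=100, sR=100/13; mL=-600/13, mR=-50/13; mL+mR=-50 → advance -1; mR−mL=550/13 → turn +1·90°
n=3: pose=(9,-6,W); sL=200/49, sR=200/9; mL=4000/441, mR=-100/9; mL+mR=-100/49 → advance -1; mR−mL=-8900/441 → turn -1·90°
n=4: pose=(10,-6,N); sL=25, sR=5; mL=-10, mR=-5/2; mL+mR=-25/2 → advance -1; mR−mL=15/2 → turn +1·90°
n=5: pose=(10,-7,W); sL=40/13, sR=200/17; mL=960/221, mR=-100/17; mL+mR=-20/13 → advance -1; mR−mL=-2260/221 → turn -1·90°
n=6: pose=(11,-7,N); sL=100/9, sR=100/29; mL=-1000/261, mR=-50/29; mL+mR=-50/9 → advance -1; mR−mL=550/261 → turn +1·90°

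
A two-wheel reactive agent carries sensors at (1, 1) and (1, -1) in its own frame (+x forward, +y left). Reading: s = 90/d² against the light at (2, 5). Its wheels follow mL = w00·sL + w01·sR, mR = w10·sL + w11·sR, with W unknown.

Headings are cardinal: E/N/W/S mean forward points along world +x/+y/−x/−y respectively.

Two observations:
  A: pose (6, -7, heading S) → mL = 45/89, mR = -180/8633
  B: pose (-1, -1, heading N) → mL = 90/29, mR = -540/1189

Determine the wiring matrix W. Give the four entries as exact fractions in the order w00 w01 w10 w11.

obs A: pose=(6,-7,S) → sL=45/97, sR=45/89, mL=45/89, mR=-180/8633
obs B: pose=(-1,-1,N) → sL=90/41, sR=90/29, mL=90/29, mR=-540/1189
sensor matrix S = [[45/97, 45/89], [90/41, 90/29]]; det S = 3385800/10264637
solve [mL_A; mL_B] = S·[w00; w01] and [mR_A; mR_B] = S·[w10; w11]:
  w00 = 0, w01 = 1, w10 = 1/2, w11 = -1/2

0 1 1/2 -1/2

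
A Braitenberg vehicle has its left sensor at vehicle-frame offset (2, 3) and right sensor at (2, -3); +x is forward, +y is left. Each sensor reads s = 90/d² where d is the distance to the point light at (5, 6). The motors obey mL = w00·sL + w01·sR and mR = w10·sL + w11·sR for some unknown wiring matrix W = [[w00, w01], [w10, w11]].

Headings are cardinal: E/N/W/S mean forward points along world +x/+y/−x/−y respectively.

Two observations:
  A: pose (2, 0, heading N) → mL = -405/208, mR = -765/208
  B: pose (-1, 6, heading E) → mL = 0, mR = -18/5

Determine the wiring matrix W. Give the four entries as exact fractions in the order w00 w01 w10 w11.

obs A: pose=(2,0,N) → sL=45/26, sR=45/8, mL=-405/208, mR=-765/208
obs B: pose=(-1,6,E) → sL=18/5, sR=18/5, mL=0, mR=-18/5
sensor matrix S = [[45/26, 45/8], [18/5, 18/5]]; det S = -729/52
solve [mL_A; mL_B] = S·[w00; w01] and [mR_A; mR_B] = S·[w10; w11]:
  w00 = 1/2, w01 = -1/2, w10 = -1/2, w11 = -1/2

1/2 -1/2 -1/2 -1/2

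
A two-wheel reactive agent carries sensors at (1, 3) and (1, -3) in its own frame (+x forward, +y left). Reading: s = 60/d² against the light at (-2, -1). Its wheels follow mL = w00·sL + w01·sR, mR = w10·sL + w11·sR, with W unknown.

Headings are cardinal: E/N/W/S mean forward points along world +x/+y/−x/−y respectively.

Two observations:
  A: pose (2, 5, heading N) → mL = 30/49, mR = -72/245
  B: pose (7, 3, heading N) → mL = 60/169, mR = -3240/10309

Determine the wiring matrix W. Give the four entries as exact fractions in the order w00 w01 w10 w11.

0 1 -1/2 1/2

obs A: pose=(2,5,N) → sL=6/5, sR=30/49, mL=30/49, mR=-72/245
obs B: pose=(7,3,N) → sL=60/61, sR=60/169, mL=60/169, mR=-3240/10309
sensor matrix S = [[6/5, 30/49], [60/61, 60/169]]; det S = -88992/505141
solve [mL_A; mL_B] = S·[w00; w01] and [mR_A; mR_B] = S·[w10; w11]:
  w00 = 0, w01 = 1, w10 = -1/2, w11 = 1/2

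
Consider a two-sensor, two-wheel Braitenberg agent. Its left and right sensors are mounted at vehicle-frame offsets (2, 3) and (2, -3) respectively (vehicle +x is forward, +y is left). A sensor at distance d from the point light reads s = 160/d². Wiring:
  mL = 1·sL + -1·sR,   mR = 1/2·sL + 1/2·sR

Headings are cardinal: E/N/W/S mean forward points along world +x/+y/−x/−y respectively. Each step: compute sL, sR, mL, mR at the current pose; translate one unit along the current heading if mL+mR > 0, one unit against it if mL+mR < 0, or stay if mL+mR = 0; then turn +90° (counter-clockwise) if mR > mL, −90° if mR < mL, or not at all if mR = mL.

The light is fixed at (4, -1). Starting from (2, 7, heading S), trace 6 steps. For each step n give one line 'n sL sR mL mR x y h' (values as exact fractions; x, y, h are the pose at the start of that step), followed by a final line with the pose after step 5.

0 160/37 160/61 3840/2257 7840/2257 2 7 S
1 8/5 10 -42/5 29/5 2 6 E
2 160/117 160/81 -640/1053 1760/1053 1 6 N
3 16/5 80/73 768/365 784/365 1 7 W
4 160/37 32/17 1536/629 1952/629 0 7 S
5 20/13 8 -84/13 62/13 0 6 E
final -1 6 N

n=0: pose=(2,7,S); sL=160/37, sR=160/61; mL=3840/2257, mR=7840/2257; mL+mR=11680/2257 → advance +1; mR−mL=4000/2257 → turn +1·90°
n=1: pose=(2,6,E); sL=8/5, sR=10; mL=-42/5, mR=29/5; mL+mR=-13/5 → advance -1; mR−mL=71/5 → turn +1·90°
n=2: pose=(1,6,N); sL=160/117, sR=160/81; mL=-640/1053, mR=1760/1053; mL+mR=1120/1053 → advance +1; mR−mL=800/351 → turn +1·90°
n=3: pose=(1,7,W); sL=16/5, sR=80/73; mL=768/365, mR=784/365; mL+mR=1552/365 → advance +1; mR−mL=16/365 → turn +1·90°
n=4: pose=(0,7,S); sL=160/37, sR=32/17; mL=1536/629, mR=1952/629; mL+mR=3488/629 → advance +1; mR−mL=416/629 → turn +1·90°
n=5: pose=(0,6,E); sL=20/13, sR=8; mL=-84/13, mR=62/13; mL+mR=-22/13 → advance -1; mR−mL=146/13 → turn +1·90°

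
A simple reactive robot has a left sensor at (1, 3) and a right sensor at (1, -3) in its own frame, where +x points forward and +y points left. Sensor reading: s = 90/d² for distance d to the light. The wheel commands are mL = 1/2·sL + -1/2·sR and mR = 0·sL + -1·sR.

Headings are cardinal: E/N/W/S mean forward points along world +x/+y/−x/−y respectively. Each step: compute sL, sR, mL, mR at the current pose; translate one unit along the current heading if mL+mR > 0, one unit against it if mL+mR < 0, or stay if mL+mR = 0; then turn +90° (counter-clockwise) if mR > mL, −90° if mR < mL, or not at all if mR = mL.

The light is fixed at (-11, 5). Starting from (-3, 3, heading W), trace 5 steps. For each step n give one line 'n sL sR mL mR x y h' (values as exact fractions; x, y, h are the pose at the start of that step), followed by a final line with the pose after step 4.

n=0: pose=(-3,3,W); sL=45/37, sR=9/5; mL=-54/185, mR=-9/5; mL+mR=-387/185 → advance -1; mR−mL=-279/185 → turn -1·90°
n=1: pose=(-2,3,N); sL=90/37, sR=18/29; mL=972/1073, mR=-18/29; mL+mR=306/1073 → advance +1; mR−mL=-1638/1073 → turn -1·90°
n=2: pose=(-2,4,E); sL=45/52, sR=45/58; mL=135/3016, mR=-45/58; mL+mR=-2205/3016 → advance -1; mR−mL=-2475/3016 → turn -1·90°
n=3: pose=(-3,4,S); sL=18/25, sR=90/29; mL=-864/725, mR=-90/29; mL+mR=-3114/725 → advance -1; mR−mL=-1386/725 → turn -1·90°
n=4: pose=(-3,5,W); sL=45/29, sR=45/29; mL=0, mR=-45/29; mL+mR=-45/29 → advance -1; mR−mL=-45/29 → turn -1·90°

0 45/37 9/5 -54/185 -9/5 -3 3 W
1 90/37 18/29 972/1073 -18/29 -2 3 N
2 45/52 45/58 135/3016 -45/58 -2 4 E
3 18/25 90/29 -864/725 -90/29 -3 4 S
4 45/29 45/29 0 -45/29 -3 5 W
final -2 5 N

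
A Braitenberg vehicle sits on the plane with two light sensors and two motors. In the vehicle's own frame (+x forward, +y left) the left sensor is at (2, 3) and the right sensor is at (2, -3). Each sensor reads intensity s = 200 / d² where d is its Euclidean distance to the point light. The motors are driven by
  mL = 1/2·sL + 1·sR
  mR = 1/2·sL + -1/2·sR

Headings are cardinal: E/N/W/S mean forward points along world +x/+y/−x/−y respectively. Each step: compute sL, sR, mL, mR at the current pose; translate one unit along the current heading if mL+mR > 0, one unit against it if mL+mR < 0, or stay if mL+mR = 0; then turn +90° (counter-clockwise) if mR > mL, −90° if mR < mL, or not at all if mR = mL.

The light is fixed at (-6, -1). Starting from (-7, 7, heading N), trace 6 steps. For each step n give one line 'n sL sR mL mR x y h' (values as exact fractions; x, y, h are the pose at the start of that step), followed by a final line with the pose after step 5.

0 50/29 25/13 1050/377 -75/754 -7 7 N
1 40/29 200/37 6540/1073 -2160/1073 -7 8 E
2 100/29 100/29 150/29 0 -6 8 S
3 200/29 8/5 732/145 384/145 -6 7 W
4 50/29 25/13 1050/377 -75/754 -7 7 N
5 40/29 200/37 6540/1073 -2160/1073 -7 8 E
final -6 8 S

n=0: pose=(-7,7,N); sL=50/29, sR=25/13; mL=1050/377, mR=-75/754; mL+mR=2025/754 → advance +1; mR−mL=-75/26 → turn -1·90°
n=1: pose=(-7,8,E); sL=40/29, sR=200/37; mL=6540/1073, mR=-2160/1073; mL+mR=4380/1073 → advance +1; mR−mL=-300/37 → turn -1·90°
n=2: pose=(-6,8,S); sL=100/29, sR=100/29; mL=150/29, mR=0; mL+mR=150/29 → advance +1; mR−mL=-150/29 → turn -1·90°
n=3: pose=(-6,7,W); sL=200/29, sR=8/5; mL=732/145, mR=384/145; mL+mR=1116/145 → advance +1; mR−mL=-12/5 → turn -1·90°
n=4: pose=(-7,7,N); sL=50/29, sR=25/13; mL=1050/377, mR=-75/754; mL+mR=2025/754 → advance +1; mR−mL=-75/26 → turn -1·90°
n=5: pose=(-7,8,E); sL=40/29, sR=200/37; mL=6540/1073, mR=-2160/1073; mL+mR=4380/1073 → advance +1; mR−mL=-300/37 → turn -1·90°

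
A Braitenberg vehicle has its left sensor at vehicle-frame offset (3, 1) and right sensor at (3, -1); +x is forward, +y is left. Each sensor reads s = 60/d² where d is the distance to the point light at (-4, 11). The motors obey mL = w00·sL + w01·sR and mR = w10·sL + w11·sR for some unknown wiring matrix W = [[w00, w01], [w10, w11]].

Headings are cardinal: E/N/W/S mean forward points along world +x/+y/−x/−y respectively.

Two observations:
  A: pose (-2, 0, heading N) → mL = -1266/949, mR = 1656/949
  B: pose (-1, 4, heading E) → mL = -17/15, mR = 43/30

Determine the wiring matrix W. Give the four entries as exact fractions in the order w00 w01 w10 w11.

obs A: pose=(-2,0,N) → sL=12/13, sR=60/73, mL=-1266/949, mR=1656/949
obs B: pose=(-1,4,E) → sL=5/6, sR=3/5, mL=-17/15, mR=43/30
sensor matrix S = [[12/13, 60/73], [5/6, 3/5]]; det S = -622/4745
solve [mL_A; mL_B] = S·[w00; w01] and [mR_A; mR_B] = S·[w10; w11]:
  w00 = -1, w01 = -1/2, w10 = 1, w11 = 1

-1 -1/2 1 1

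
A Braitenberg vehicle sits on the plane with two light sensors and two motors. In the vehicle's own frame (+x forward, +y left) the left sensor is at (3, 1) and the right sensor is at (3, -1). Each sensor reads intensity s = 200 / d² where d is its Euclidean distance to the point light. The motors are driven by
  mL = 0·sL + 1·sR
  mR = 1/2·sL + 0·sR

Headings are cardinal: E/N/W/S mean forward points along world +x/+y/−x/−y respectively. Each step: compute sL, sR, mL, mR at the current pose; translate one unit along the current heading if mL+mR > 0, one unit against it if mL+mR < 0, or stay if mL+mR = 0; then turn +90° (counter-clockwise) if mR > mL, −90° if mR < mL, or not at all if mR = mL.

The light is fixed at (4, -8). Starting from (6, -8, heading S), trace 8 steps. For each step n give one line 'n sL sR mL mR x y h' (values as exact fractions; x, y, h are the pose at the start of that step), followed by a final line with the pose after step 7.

0 100/9 20 20 50/9 6 -8 S
1 40 200 200 20 6 -9 W
2 50 25 25 25 5 -9 N
3 200/9 200/13 200/13 100/9 5 -8 N
4 10 25/2 25/2 5 5 -7 E
5 200/13 40 40 100/13 6 -7 S
6 100 100 100 50 6 -8 W
7 200/9 200/13 200/13 100/9 5 -8 N
final 5 -7 E

n=0: pose=(6,-8,S); sL=100/9, sR=20; mL=20, mR=50/9; mL+mR=230/9 → advance +1; mR−mL=-130/9 → turn -1·90°
n=1: pose=(6,-9,W); sL=40, sR=200; mL=200, mR=20; mL+mR=220 → advance +1; mR−mL=-180 → turn -1·90°
n=2: pose=(5,-9,N); sL=50, sR=25; mL=25, mR=25; mL+mR=50 → advance +1; mR−mL=0 → turn +0·90°
n=3: pose=(5,-8,N); sL=200/9, sR=200/13; mL=200/13, mR=100/9; mL+mR=3100/117 → advance +1; mR−mL=-500/117 → turn -1·90°
n=4: pose=(5,-7,E); sL=10, sR=25/2; mL=25/2, mR=5; mL+mR=35/2 → advance +1; mR−mL=-15/2 → turn -1·90°
n=5: pose=(6,-7,S); sL=200/13, sR=40; mL=40, mR=100/13; mL+mR=620/13 → advance +1; mR−mL=-420/13 → turn -1·90°
n=6: pose=(6,-8,W); sL=100, sR=100; mL=100, mR=50; mL+mR=150 → advance +1; mR−mL=-50 → turn -1·90°
n=7: pose=(5,-8,N); sL=200/9, sR=200/13; mL=200/13, mR=100/9; mL+mR=3100/117 → advance +1; mR−mL=-500/117 → turn -1·90°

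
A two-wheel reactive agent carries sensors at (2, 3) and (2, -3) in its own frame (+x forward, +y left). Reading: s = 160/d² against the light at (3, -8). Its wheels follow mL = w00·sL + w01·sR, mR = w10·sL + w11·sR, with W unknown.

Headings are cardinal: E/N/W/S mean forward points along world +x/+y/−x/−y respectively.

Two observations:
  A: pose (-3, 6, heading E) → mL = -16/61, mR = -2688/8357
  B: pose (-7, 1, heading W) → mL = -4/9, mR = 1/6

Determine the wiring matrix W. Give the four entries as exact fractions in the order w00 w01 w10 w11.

obs A: pose=(-3,6,E) → sL=32/61, sR=160/137, mL=-16/61, mR=-2688/8357
obs B: pose=(-7,1,W) → sL=8/9, sR=5/9, mL=-4/9, mR=1/6
sensor matrix S = [[32/61, 160/137], [8/9, 5/9]]; det S = -6240/8357
solve [mL_A; mL_B] = S·[w00; w01] and [mR_A; mR_B] = S·[w10; w11]:
  w00 = -1/2, w01 = 0, w10 = 1/2, w11 = -1/2

-1/2 0 1/2 -1/2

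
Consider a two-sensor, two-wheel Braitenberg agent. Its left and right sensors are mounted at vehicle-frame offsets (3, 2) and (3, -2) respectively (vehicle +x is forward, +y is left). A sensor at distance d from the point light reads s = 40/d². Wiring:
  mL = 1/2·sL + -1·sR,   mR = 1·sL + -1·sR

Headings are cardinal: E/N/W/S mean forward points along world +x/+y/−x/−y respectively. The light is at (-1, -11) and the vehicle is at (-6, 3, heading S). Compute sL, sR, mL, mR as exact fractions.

left sensor world pos  = (-4, 0); dL² = 130
right sensor world pos = (-8, 0); dR² = 170
sL = 40/130 = 4/13
sR = 40/170 = 4/17
mL = 1/2·sL + -1·sR = -18/221
mR = 1·sL + -1·sR = 16/221

4/13 4/17 -18/221 16/221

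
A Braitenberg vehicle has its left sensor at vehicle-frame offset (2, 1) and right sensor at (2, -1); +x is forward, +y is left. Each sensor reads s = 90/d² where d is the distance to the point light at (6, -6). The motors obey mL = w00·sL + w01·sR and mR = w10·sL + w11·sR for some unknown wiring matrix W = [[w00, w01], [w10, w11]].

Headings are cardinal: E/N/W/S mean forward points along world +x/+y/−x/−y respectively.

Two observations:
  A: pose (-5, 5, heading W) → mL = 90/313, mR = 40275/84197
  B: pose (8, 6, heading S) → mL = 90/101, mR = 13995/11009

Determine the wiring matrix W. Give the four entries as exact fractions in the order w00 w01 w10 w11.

obs A: pose=(-5,5,W) → sL=90/269, sR=90/313, mL=90/313, mR=40275/84197
obs B: pose=(8,6,S) → sL=90/109, sR=90/101, mL=90/101, mR=13995/11009
sensor matrix S = [[90/269, 90/313], [90/109, 90/101]]; det S = 56278800/926924773
solve [mL_A; mL_B] = S·[w00; w01] and [mR_A; mR_B] = S·[w10; w11]:
  w00 = 0, w01 = 1, w10 = 1, w11 = 1/2

0 1 1 1/2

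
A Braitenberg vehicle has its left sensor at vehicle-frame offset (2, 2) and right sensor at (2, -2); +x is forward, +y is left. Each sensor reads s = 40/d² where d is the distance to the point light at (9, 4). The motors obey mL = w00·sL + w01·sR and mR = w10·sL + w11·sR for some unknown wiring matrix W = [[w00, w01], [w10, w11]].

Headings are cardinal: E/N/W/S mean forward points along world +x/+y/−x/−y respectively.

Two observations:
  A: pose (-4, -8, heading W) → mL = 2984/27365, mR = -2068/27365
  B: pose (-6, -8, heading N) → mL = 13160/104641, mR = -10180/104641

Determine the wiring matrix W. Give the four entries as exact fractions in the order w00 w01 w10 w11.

1/2 1/2 1/2 -1

obs A: pose=(-4,-8,W) → sL=40/421, sR=8/65, mL=2984/27365, mR=-2068/27365
obs B: pose=(-6,-8,N) → sL=40/389, sR=40/269, mL=13160/104641, mR=-10180/104641
sensor matrix S = [[40/421, 8/65], [40/389, 40/269]]; det S = 843264/572700193
solve [mL_A; mL_B] = S·[w00; w01] and [mR_A; mR_B] = S·[w10; w11]:
  w00 = 1/2, w01 = 1/2, w10 = 1/2, w11 = -1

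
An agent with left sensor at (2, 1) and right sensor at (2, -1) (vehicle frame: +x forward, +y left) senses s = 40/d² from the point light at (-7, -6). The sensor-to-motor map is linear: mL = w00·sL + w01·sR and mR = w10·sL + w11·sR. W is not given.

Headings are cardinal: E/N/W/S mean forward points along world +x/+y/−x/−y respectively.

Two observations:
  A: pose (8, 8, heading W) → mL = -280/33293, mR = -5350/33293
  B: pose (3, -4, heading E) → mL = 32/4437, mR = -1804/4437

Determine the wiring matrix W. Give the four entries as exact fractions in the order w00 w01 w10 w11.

obs A: pose=(8,8,W) → sL=20/169, sR=20/197, mL=-280/33293, mR=-5350/33293
obs B: pose=(3,-4,E) → sL=40/153, sR=8/29, mL=32/4437, mR=-1804/4437
sensor matrix S = [[20/169, 20/197], [40/153, 8/29]]; det S = 901760/147721041
solve [mL_A; mL_B] = S·[w00; w01] and [mR_A; mR_B] = S·[w10; w11]:
  w00 = -1/2, w01 = 1/2, w10 = -1/2, w11 = -1

-1/2 1/2 -1/2 -1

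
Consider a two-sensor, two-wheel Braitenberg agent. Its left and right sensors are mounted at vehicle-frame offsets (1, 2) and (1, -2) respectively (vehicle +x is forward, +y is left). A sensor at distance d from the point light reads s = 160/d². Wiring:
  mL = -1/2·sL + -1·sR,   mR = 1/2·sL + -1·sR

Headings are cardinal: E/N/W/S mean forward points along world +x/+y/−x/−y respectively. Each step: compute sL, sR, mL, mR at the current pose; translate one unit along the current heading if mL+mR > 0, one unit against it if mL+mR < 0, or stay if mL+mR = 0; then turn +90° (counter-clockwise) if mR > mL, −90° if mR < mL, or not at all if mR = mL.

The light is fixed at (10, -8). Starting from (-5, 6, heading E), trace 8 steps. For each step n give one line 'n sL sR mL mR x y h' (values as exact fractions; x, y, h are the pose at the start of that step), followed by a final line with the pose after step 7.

0 40/113 8/17 -1244/1921 -564/1921 -5 6 E
1 160/549 160/421 -121520/231129 -54160/231129 -6 6 N
2 16/41 80/257 -5336/10537 -1224/10537 -6 5 W
3 160/313 160/433 -84720/135529 -15440/135529 -5 5 S
4 40/113 8/17 -1244/1921 -564/1921 -5 6 E
5 160/549 160/421 -121520/231129 -54160/231129 -6 6 N
6 16/41 80/257 -5336/10537 -1224/10537 -6 5 W
7 160/313 160/433 -84720/135529 -15440/135529 -5 5 S
final -5 6 E

n=0: pose=(-5,6,E); sL=40/113, sR=8/17; mL=-1244/1921, mR=-564/1921; mL+mR=-16/17 → advance -1; mR−mL=40/113 → turn +1·90°
n=1: pose=(-6,6,N); sL=160/549, sR=160/421; mL=-121520/231129, mR=-54160/231129; mL+mR=-320/421 → advance -1; mR−mL=160/549 → turn +1·90°
n=2: pose=(-6,5,W); sL=16/41, sR=80/257; mL=-5336/10537, mR=-1224/10537; mL+mR=-160/257 → advance -1; mR−mL=16/41 → turn +1·90°
n=3: pose=(-5,5,S); sL=160/313, sR=160/433; mL=-84720/135529, mR=-15440/135529; mL+mR=-320/433 → advance -1; mR−mL=160/313 → turn +1·90°
n=4: pose=(-5,6,E); sL=40/113, sR=8/17; mL=-1244/1921, mR=-564/1921; mL+mR=-16/17 → advance -1; mR−mL=40/113 → turn +1·90°
n=5: pose=(-6,6,N); sL=160/549, sR=160/421; mL=-121520/231129, mR=-54160/231129; mL+mR=-320/421 → advance -1; mR−mL=160/549 → turn +1·90°
n=6: pose=(-6,5,W); sL=16/41, sR=80/257; mL=-5336/10537, mR=-1224/10537; mL+mR=-160/257 → advance -1; mR−mL=16/41 → turn +1·90°
n=7: pose=(-5,5,S); sL=160/313, sR=160/433; mL=-84720/135529, mR=-15440/135529; mL+mR=-320/433 → advance -1; mR−mL=160/313 → turn +1·90°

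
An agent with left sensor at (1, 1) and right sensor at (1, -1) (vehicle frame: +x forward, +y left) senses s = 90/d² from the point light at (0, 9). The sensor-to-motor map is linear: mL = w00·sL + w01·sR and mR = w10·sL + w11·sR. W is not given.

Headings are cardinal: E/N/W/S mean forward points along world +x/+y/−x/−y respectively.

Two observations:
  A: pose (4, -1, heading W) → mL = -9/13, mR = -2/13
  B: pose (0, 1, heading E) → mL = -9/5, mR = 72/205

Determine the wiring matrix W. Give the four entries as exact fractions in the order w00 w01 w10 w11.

obs A: pose=(4,-1,W) → sL=9/13, sR=1, mL=-9/13, mR=-2/13
obs B: pose=(0,1,E) → sL=9/5, sR=45/41, mL=-9/5, mR=72/205
sensor matrix S = [[9/13, 1], [9/5, 45/41]]; det S = -2772/2665
solve [mL_A; mL_B] = S·[w00; w01] and [mR_A; mR_B] = S·[w10; w11]:
  w00 = -1, w01 = 0, w10 = 1/2, w11 = -1/2

-1 0 1/2 -1/2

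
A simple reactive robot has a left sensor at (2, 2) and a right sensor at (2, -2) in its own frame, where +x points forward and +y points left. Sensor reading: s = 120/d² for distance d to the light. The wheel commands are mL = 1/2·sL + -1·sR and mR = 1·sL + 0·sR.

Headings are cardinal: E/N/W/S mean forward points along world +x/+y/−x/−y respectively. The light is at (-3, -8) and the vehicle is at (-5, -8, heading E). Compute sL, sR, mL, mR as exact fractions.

30 30 -15 30

left sensor world pos  = (-3, -6); dL² = 4
right sensor world pos = (-3, -10); dR² = 4
sL = 120/4 = 30
sR = 120/4 = 30
mL = 1/2·sL + -1·sR = -15
mR = 1·sL + 0·sR = 30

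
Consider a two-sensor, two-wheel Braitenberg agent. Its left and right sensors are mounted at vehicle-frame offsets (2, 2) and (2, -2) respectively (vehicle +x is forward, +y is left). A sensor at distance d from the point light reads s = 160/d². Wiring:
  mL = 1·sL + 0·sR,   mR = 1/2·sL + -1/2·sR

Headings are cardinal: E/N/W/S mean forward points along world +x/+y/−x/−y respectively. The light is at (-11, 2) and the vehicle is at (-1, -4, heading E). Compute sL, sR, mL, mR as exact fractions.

left sensor world pos  = (1, -2); dL² = 160
right sensor world pos = (1, -6); dR² = 208
sL = 160/160 = 1
sR = 160/208 = 10/13
mL = 1·sL + 0·sR = 1
mR = 1/2·sL + -1/2·sR = 3/26

1 10/13 1 3/26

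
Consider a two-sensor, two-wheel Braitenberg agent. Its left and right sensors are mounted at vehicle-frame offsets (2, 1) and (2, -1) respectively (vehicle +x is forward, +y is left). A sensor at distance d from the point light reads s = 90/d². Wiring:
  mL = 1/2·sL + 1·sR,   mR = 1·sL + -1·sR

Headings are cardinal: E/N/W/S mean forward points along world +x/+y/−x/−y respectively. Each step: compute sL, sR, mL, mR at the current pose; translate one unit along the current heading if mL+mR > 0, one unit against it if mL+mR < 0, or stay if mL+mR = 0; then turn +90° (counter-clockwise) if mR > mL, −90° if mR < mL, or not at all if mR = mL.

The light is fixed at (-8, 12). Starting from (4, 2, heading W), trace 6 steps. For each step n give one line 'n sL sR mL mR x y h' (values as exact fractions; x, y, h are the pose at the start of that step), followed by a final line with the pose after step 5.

0 90/221 90/181 28035/40001 -3600/40001 4 2 W
1 45/82 45/104 3015/4264 495/4264 3 2 N
2 90/233 90/269 33075/62677 3240/62677 3 3 E
3 9/29 45/121 3699/7018 -216/3509 4 3 S
4 90/221 90/181 28035/40001 -3600/40001 4 2 W
5 45/82 45/104 3015/4264 495/4264 3 2 N
final 3 3 E

n=0: pose=(4,2,W); sL=90/221, sR=90/181; mL=28035/40001, mR=-3600/40001; mL+mR=135/221 → advance +1; mR−mL=-31635/40001 → turn -1·90°
n=1: pose=(3,2,N); sL=45/82, sR=45/104; mL=3015/4264, mR=495/4264; mL+mR=135/164 → advance +1; mR−mL=-315/533 → turn -1·90°
n=2: pose=(3,3,E); sL=90/233, sR=90/269; mL=33075/62677, mR=3240/62677; mL+mR=135/233 → advance +1; mR−mL=-29835/62677 → turn -1·90°
n=3: pose=(4,3,S); sL=9/29, sR=45/121; mL=3699/7018, mR=-216/3509; mL+mR=27/58 → advance +1; mR−mL=-4131/7018 → turn -1·90°
n=4: pose=(4,2,W); sL=90/221, sR=90/181; mL=28035/40001, mR=-3600/40001; mL+mR=135/221 → advance +1; mR−mL=-31635/40001 → turn -1·90°
n=5: pose=(3,2,N); sL=45/82, sR=45/104; mL=3015/4264, mR=495/4264; mL+mR=135/164 → advance +1; mR−mL=-315/533 → turn -1·90°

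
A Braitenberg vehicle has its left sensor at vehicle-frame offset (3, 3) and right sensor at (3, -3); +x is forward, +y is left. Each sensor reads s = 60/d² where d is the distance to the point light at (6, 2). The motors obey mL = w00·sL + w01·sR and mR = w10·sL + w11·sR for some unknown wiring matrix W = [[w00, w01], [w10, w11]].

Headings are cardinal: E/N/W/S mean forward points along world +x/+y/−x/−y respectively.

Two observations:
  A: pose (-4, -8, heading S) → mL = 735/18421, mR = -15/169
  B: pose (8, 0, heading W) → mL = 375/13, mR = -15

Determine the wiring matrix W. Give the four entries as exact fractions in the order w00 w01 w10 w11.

obs A: pose=(-4,-8,S) → sL=30/109, sR=30/169, mL=735/18421, mR=-15/169
obs B: pose=(8,0,W) → sL=30/13, sR=30, mL=375/13, mR=-15
sensor matrix S = [[30/109, 30/169], [30/13, 30]]; det S = 1879200/239473
solve [mL_A; mL_B] = S·[w00; w01] and [mR_A; mR_B] = S·[w10; w11]:
  w00 = -1/2, w01 = 1, w10 = 0, w11 = -1/2

-1/2 1 0 -1/2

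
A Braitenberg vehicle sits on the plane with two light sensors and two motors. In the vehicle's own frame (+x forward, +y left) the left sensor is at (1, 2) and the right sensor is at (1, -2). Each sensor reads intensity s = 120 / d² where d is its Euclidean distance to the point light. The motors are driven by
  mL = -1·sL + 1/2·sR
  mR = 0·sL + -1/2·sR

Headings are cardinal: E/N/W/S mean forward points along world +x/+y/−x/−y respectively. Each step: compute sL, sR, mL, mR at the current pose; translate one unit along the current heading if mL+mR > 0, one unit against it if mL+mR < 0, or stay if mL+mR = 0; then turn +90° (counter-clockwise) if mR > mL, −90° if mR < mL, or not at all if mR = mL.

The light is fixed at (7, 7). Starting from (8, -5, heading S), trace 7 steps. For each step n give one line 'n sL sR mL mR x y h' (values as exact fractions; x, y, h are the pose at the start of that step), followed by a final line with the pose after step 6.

n=0: pose=(8,-5,S); sL=60/89, sR=12/17; mL=-486/1513, mR=-6/17; mL+mR=-60/89 → advance -1; mR−mL=-48/1513 → turn -1·90°
n=1: pose=(8,-4,W); sL=120/169, sR=40/27; mL=140/4563, mR=-20/27; mL+mR=-120/169 → advance -1; mR−mL=-3520/4563 → turn -1·90°
n=2: pose=(9,-4,N); sL=6/5, sR=30/29; mL=-99/145, mR=-15/29; mL+mR=-6/5 → advance -1; mR−mL=24/145 → turn +1·90°
n=3: pose=(9,-5,W); sL=120/197, sR=120/101; mL=-300/19897, mR=-60/101; mL+mR=-120/197 → advance -1; mR−mL=-11520/19897 → turn -1·90°
n=4: pose=(10,-5,N); sL=60/61, sR=60/73; mL=-2550/4453, mR=-30/73; mL+mR=-60/61 → advance -1; mR−mL=720/4453 → turn +1·90°
n=5: pose=(10,-6,W); sL=120/229, sR=24/25; mL=-252/5725, mR=-12/25; mL+mR=-120/229 → advance -1; mR−mL=-2496/5725 → turn -1·90°
n=6: pose=(11,-6,N); sL=30/37, sR=2/3; mL=-53/111, mR=-1/3; mL+mR=-30/37 → advance -1; mR−mL=16/111 → turn +1·90°

0 60/89 12/17 -486/1513 -6/17 8 -5 S
1 120/169 40/27 140/4563 -20/27 8 -4 W
2 6/5 30/29 -99/145 -15/29 9 -4 N
3 120/197 120/101 -300/19897 -60/101 9 -5 W
4 60/61 60/73 -2550/4453 -30/73 10 -5 N
5 120/229 24/25 -252/5725 -12/25 10 -6 W
6 30/37 2/3 -53/111 -1/3 11 -6 N
final 11 -7 W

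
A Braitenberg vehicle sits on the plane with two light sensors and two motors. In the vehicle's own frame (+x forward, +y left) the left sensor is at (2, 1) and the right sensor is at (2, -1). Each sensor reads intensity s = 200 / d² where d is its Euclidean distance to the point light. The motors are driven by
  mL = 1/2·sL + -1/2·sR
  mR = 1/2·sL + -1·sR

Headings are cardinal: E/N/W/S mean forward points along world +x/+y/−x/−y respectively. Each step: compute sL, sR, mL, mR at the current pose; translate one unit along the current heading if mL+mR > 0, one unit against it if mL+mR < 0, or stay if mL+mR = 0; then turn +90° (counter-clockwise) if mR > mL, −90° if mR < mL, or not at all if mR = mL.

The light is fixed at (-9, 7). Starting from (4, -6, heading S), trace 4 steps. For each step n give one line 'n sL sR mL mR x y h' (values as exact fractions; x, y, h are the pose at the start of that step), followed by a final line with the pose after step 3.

n=0: pose=(4,-6,S); sL=200/421, sR=200/369; mL=-5200/155349, mR=-47300/155349; mL+mR=-17500/51783 → advance -1; mR−mL=-100/369 → turn -1·90°
n=1: pose=(4,-5,W); sL=20/29, sR=100/121; mL=-240/3509, mR=-1690/3509; mL+mR=-1930/3509 → advance -1; mR−mL=-50/121 → turn -1·90°
n=2: pose=(5,-5,N); sL=200/269, sR=8/13; mL=224/3497, mR=-852/3497; mL+mR=-628/3497 → advance -1; mR−mL=-4/13 → turn -1·90°
n=3: pose=(5,-6,E); sL=1/2, sR=50/113; mL=13/452, mR=-87/452; mL+mR=-37/226 → advance -1; mR−mL=-25/113 → turn -1·90°

0 200/421 200/369 -5200/155349 -47300/155349 4 -6 S
1 20/29 100/121 -240/3509 -1690/3509 4 -5 W
2 200/269 8/13 224/3497 -852/3497 5 -5 N
3 1/2 50/113 13/452 -87/452 5 -6 E
final 4 -6 S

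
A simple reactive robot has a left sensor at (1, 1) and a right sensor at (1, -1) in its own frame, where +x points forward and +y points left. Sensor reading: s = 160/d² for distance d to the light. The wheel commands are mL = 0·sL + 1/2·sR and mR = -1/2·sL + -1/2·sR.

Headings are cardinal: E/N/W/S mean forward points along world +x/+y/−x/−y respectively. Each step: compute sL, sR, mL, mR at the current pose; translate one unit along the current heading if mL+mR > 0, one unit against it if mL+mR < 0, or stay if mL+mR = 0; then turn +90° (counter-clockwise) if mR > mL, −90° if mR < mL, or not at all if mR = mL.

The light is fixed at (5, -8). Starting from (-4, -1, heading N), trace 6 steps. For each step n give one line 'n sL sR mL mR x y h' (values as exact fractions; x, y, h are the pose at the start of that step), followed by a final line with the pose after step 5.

n=0: pose=(-4,-1,N); sL=40/41, sR=5/4; mL=5/8, mR=-365/328; mL+mR=-20/41 → advance -1; mR−mL=-285/164 → turn -1·90°
n=1: pose=(-4,-2,E); sL=160/113, sR=160/89; mL=80/89, mR=-16160/10057; mL+mR=-80/113 → advance -1; mR−mL=-25200/10057 → turn -1·90°
n=2: pose=(-5,-2,S); sL=80/53, sR=80/73; mL=40/73, mR=-5040/3869; mL+mR=-40/53 → advance -1; mR−mL=-7160/3869 → turn -1·90°
n=3: pose=(-5,-1,W); sL=160/157, sR=32/37; mL=16/37, mR=-5472/5809; mL+mR=-80/157 → advance -1; mR−mL=-7984/5809 → turn -1·90°
n=4: pose=(-4,-1,N); sL=40/41, sR=5/4; mL=5/8, mR=-365/328; mL+mR=-20/41 → advance -1; mR−mL=-285/164 → turn -1·90°
n=5: pose=(-4,-2,E); sL=160/113, sR=160/89; mL=80/89, mR=-16160/10057; mL+mR=-80/113 → advance -1; mR−mL=-25200/10057 → turn -1·90°

0 40/41 5/4 5/8 -365/328 -4 -1 N
1 160/113 160/89 80/89 -16160/10057 -4 -2 E
2 80/53 80/73 40/73 -5040/3869 -5 -2 S
3 160/157 32/37 16/37 -5472/5809 -5 -1 W
4 40/41 5/4 5/8 -365/328 -4 -1 N
5 160/113 160/89 80/89 -16160/10057 -4 -2 E
final -5 -2 S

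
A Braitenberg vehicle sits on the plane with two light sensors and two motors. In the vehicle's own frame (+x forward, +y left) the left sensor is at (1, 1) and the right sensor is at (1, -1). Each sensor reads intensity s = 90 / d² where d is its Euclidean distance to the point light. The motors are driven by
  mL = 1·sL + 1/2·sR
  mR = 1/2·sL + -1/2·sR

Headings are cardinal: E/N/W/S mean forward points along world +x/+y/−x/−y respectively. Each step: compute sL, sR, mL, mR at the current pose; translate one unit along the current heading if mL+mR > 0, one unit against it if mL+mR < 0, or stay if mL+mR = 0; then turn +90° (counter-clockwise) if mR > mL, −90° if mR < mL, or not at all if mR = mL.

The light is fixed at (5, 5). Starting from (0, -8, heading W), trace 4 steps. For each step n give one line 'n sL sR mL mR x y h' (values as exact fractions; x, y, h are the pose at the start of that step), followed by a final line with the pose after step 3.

0 45/116 1/2 37/58 -13/232 0 -8 W
1 90/193 90/169 23895/32617 -1080/32617 -1 -8 N
2 45/73 45/97 12015/14162 540/7081 -1 -7 E
3 18/37 18/41 1071/1517 36/1517 0 -7 S
final 0 -8 W

n=0: pose=(0,-8,W); sL=45/116, sR=1/2; mL=37/58, mR=-13/232; mL+mR=135/232 → advance +1; mR−mL=-161/232 → turn -1·90°
n=1: pose=(-1,-8,N); sL=90/193, sR=90/169; mL=23895/32617, mR=-1080/32617; mL+mR=135/193 → advance +1; mR−mL=-24975/32617 → turn -1·90°
n=2: pose=(-1,-7,E); sL=45/73, sR=45/97; mL=12015/14162, mR=540/7081; mL+mR=135/146 → advance +1; mR−mL=-10935/14162 → turn -1·90°
n=3: pose=(0,-7,S); sL=18/37, sR=18/41; mL=1071/1517, mR=36/1517; mL+mR=27/37 → advance +1; mR−mL=-1035/1517 → turn -1·90°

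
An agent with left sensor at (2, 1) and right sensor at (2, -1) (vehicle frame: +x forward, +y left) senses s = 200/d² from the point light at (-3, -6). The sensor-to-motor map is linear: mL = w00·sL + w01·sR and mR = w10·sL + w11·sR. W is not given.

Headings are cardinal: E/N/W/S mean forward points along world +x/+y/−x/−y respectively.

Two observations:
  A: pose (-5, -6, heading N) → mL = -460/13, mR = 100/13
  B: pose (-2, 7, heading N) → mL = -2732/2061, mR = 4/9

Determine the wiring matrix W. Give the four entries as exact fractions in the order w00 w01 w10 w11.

-1 -1/2 1/2 0

obs A: pose=(-5,-6,N) → sL=200/13, sR=40, mL=-460/13, mR=100/13
obs B: pose=(-2,7,N) → sL=8/9, sR=200/229, mL=-2732/2061, mR=4/9
sensor matrix S = [[200/13, 40], [8/9, 200/229]]; det S = -592640/26793
solve [mL_A; mL_B] = S·[w00; w01] and [mR_A; mR_B] = S·[w10; w11]:
  w00 = -1, w01 = -1/2, w10 = 1/2, w11 = 0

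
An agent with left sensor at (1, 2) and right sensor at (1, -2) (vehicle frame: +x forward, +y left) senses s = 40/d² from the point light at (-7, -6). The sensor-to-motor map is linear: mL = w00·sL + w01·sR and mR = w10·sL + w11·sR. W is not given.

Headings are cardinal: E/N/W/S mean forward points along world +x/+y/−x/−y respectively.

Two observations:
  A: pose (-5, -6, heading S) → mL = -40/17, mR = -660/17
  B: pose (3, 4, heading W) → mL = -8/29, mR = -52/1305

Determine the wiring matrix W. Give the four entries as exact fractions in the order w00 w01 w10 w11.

-1 0 1/2 -1

obs A: pose=(-5,-6,S) → sL=40/17, sR=40, mL=-40/17, mR=-660/17
obs B: pose=(3,4,W) → sL=8/29, sR=8/45, mL=-8/29, mR=-52/1305
sensor matrix S = [[40/17, 40], [8/29, 8/45]]; det S = -47104/4437
solve [mL_A; mL_B] = S·[w00; w01] and [mR_A; mR_B] = S·[w10; w11]:
  w00 = -1, w01 = 0, w10 = 1/2, w11 = -1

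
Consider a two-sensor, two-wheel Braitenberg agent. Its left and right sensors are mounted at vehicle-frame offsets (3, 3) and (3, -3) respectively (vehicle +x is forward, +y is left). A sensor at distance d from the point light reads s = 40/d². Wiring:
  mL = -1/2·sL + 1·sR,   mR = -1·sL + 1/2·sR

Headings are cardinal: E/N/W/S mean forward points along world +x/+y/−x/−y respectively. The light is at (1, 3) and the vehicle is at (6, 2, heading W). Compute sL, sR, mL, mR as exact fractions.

left sensor world pos  = (3, -1); dL² = 20
right sensor world pos = (3, 5); dR² = 8
sL = 40/20 = 2
sR = 40/8 = 5
mL = -1/2·sL + 1·sR = 4
mR = -1·sL + 1/2·sR = 1/2

2 5 4 1/2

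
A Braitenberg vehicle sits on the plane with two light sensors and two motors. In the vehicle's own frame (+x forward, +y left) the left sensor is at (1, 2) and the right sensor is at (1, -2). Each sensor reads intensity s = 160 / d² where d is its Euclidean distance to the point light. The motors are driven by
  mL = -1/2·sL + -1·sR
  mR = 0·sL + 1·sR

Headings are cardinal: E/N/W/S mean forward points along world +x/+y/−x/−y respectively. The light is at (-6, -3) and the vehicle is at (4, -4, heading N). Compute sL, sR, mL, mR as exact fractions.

5/2 10/9 -85/36 10/9

left sensor world pos  = (2, -3); dL² = 64
right sensor world pos = (6, -3); dR² = 144
sL = 160/64 = 5/2
sR = 160/144 = 10/9
mL = -1/2·sL + -1·sR = -85/36
mR = 0·sL + 1·sR = 10/9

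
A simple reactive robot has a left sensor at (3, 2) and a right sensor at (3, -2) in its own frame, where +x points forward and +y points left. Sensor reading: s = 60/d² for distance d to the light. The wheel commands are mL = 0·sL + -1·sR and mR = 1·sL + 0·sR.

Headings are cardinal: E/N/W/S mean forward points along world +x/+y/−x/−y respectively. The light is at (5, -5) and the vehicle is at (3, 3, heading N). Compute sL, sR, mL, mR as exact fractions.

60/137 60/121 -60/121 60/137

left sensor world pos  = (1, 6); dL² = 137
right sensor world pos = (5, 6); dR² = 121
sL = 60/137 = 60/137
sR = 60/121 = 60/121
mL = 0·sL + -1·sR = -60/121
mR = 1·sL + 0·sR = 60/137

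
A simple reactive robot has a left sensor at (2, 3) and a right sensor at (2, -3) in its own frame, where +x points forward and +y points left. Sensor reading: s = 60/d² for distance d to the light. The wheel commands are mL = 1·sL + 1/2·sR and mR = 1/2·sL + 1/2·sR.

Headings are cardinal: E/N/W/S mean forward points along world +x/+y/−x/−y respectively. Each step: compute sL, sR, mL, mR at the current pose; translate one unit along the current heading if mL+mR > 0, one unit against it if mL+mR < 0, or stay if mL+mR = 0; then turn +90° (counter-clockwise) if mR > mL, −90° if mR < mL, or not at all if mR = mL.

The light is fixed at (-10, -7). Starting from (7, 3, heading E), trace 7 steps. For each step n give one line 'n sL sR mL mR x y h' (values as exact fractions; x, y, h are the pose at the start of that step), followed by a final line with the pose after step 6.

0 6/53 6/41 405/2173 282/2173 7 3 E
1 12/101 60/289 6498/29189 4764/29189 8 3 S
2 15/73 3/20 819/2920 519/2920 8 2 W
3 60/317 60/521 40770/165157 25140/165157 7 2 N
4 6/53 6/41 405/2173 282/2173 7 3 E
5 12/101 60/289 6498/29189 4764/29189 8 3 S
6 15/73 3/20 819/2920 519/2920 8 2 W
final 7 2 N

n=0: pose=(7,3,E); sL=6/53, sR=6/41; mL=405/2173, mR=282/2173; mL+mR=687/2173 → advance +1; mR−mL=-3/53 → turn -1·90°
n=1: pose=(8,3,S); sL=12/101, sR=60/289; mL=6498/29189, mR=4764/29189; mL+mR=11262/29189 → advance +1; mR−mL=-6/101 → turn -1·90°
n=2: pose=(8,2,W); sL=15/73, sR=3/20; mL=819/2920, mR=519/2920; mL+mR=669/1460 → advance +1; mR−mL=-15/146 → turn -1·90°
n=3: pose=(7,2,N); sL=60/317, sR=60/521; mL=40770/165157, mR=25140/165157; mL+mR=65910/165157 → advance +1; mR−mL=-30/317 → turn -1·90°
n=4: pose=(7,3,E); sL=6/53, sR=6/41; mL=405/2173, mR=282/2173; mL+mR=687/2173 → advance +1; mR−mL=-3/53 → turn -1·90°
n=5: pose=(8,3,S); sL=12/101, sR=60/289; mL=6498/29189, mR=4764/29189; mL+mR=11262/29189 → advance +1; mR−mL=-6/101 → turn -1·90°
n=6: pose=(8,2,W); sL=15/73, sR=3/20; mL=819/2920, mR=519/2920; mL+mR=669/1460 → advance +1; mR−mL=-15/146 → turn -1·90°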